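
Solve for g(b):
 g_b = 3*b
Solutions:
 g(b) = C1 + 3*b^2/2


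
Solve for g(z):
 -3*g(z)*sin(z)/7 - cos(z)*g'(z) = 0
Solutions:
 g(z) = C1*cos(z)^(3/7)


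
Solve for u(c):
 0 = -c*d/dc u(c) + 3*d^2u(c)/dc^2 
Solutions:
 u(c) = C1 + C2*erfi(sqrt(6)*c/6)


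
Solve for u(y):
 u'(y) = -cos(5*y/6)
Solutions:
 u(y) = C1 - 6*sin(5*y/6)/5


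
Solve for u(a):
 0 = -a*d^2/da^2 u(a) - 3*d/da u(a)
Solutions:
 u(a) = C1 + C2/a^2


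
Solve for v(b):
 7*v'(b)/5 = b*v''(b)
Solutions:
 v(b) = C1 + C2*b^(12/5)


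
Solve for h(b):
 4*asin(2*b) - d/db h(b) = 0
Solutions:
 h(b) = C1 + 4*b*asin(2*b) + 2*sqrt(1 - 4*b^2)


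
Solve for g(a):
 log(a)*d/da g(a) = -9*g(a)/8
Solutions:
 g(a) = C1*exp(-9*li(a)/8)


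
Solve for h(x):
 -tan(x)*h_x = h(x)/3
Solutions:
 h(x) = C1/sin(x)^(1/3)


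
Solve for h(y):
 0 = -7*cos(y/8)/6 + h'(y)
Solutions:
 h(y) = C1 + 28*sin(y/8)/3


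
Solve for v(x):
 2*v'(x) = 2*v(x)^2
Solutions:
 v(x) = -1/(C1 + x)


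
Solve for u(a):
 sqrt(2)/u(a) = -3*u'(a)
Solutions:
 u(a) = -sqrt(C1 - 6*sqrt(2)*a)/3
 u(a) = sqrt(C1 - 6*sqrt(2)*a)/3


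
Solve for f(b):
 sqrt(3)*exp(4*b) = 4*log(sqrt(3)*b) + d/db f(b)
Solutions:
 f(b) = C1 - 4*b*log(b) + 2*b*(2 - log(3)) + sqrt(3)*exp(4*b)/4


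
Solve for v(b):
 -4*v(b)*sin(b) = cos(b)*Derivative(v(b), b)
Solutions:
 v(b) = C1*cos(b)^4


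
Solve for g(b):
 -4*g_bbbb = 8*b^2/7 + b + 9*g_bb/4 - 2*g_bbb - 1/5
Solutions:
 g(b) = C1 + C2*b - 8*b^4/189 - 382*b^3/1701 + 8894*b^2/25515 + (C3*sin(sqrt(2)*b/2) + C4*cos(sqrt(2)*b/2))*exp(b/4)


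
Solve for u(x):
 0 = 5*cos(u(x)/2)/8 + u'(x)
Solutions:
 5*x/8 - log(sin(u(x)/2) - 1) + log(sin(u(x)/2) + 1) = C1


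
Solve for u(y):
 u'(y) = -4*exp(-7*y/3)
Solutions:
 u(y) = C1 + 12*exp(-7*y/3)/7


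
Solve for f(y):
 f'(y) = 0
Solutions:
 f(y) = C1


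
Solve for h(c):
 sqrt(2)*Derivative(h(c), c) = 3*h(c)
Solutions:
 h(c) = C1*exp(3*sqrt(2)*c/2)


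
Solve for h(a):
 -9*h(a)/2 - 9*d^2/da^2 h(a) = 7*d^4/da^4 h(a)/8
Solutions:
 h(a) = C1*sin(sqrt(42)*a*sqrt(6 - sqrt(29))/7) + C2*sin(sqrt(42)*a*sqrt(sqrt(29) + 6)/7) + C3*cos(sqrt(42)*a*sqrt(6 - sqrt(29))/7) + C4*cos(sqrt(42)*a*sqrt(sqrt(29) + 6)/7)


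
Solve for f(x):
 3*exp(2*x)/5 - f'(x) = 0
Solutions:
 f(x) = C1 + 3*exp(2*x)/10


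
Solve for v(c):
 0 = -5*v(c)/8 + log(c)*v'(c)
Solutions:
 v(c) = C1*exp(5*li(c)/8)


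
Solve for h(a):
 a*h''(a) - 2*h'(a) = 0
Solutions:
 h(a) = C1 + C2*a^3


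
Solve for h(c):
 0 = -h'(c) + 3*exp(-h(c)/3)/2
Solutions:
 h(c) = 3*log(C1 + c/2)


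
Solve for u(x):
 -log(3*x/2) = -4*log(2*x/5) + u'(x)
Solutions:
 u(x) = C1 + 3*x*log(x) + x*log(32/1875) - 3*x


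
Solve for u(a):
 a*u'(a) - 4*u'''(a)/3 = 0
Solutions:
 u(a) = C1 + Integral(C2*airyai(6^(1/3)*a/2) + C3*airybi(6^(1/3)*a/2), a)


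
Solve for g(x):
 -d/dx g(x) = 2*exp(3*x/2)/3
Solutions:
 g(x) = C1 - 4*exp(3*x/2)/9


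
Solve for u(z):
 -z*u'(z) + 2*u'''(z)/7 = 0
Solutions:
 u(z) = C1 + Integral(C2*airyai(2^(2/3)*7^(1/3)*z/2) + C3*airybi(2^(2/3)*7^(1/3)*z/2), z)


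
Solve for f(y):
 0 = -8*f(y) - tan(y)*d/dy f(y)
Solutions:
 f(y) = C1/sin(y)^8


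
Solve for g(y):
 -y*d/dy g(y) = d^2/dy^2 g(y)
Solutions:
 g(y) = C1 + C2*erf(sqrt(2)*y/2)


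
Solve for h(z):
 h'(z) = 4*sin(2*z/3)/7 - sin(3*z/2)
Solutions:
 h(z) = C1 - 6*cos(2*z/3)/7 + 2*cos(3*z/2)/3


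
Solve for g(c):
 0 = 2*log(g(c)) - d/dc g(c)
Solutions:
 li(g(c)) = C1 + 2*c


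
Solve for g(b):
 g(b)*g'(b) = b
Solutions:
 g(b) = -sqrt(C1 + b^2)
 g(b) = sqrt(C1 + b^2)


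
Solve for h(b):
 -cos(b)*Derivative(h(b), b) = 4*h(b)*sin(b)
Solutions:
 h(b) = C1*cos(b)^4


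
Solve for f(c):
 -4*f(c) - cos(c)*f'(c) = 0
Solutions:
 f(c) = C1*(sin(c)^2 - 2*sin(c) + 1)/(sin(c)^2 + 2*sin(c) + 1)


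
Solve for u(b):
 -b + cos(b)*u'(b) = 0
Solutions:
 u(b) = C1 + Integral(b/cos(b), b)


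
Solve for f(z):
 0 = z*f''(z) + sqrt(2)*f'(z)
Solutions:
 f(z) = C1 + C2*z^(1 - sqrt(2))


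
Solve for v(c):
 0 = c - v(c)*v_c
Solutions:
 v(c) = -sqrt(C1 + c^2)
 v(c) = sqrt(C1 + c^2)


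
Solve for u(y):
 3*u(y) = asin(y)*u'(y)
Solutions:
 u(y) = C1*exp(3*Integral(1/asin(y), y))


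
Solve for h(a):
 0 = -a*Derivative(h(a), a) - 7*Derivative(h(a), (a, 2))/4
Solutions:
 h(a) = C1 + C2*erf(sqrt(14)*a/7)


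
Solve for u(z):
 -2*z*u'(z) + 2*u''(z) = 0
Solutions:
 u(z) = C1 + C2*erfi(sqrt(2)*z/2)


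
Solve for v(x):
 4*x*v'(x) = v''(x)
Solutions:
 v(x) = C1 + C2*erfi(sqrt(2)*x)


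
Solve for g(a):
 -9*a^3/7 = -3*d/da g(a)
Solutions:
 g(a) = C1 + 3*a^4/28


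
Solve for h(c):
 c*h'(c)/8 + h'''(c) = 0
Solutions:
 h(c) = C1 + Integral(C2*airyai(-c/2) + C3*airybi(-c/2), c)


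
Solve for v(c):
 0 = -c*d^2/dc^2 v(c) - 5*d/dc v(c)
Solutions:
 v(c) = C1 + C2/c^4


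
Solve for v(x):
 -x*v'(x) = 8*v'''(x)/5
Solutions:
 v(x) = C1 + Integral(C2*airyai(-5^(1/3)*x/2) + C3*airybi(-5^(1/3)*x/2), x)


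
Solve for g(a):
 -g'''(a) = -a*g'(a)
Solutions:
 g(a) = C1 + Integral(C2*airyai(a) + C3*airybi(a), a)


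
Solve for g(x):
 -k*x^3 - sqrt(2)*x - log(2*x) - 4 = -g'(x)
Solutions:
 g(x) = C1 + k*x^4/4 + sqrt(2)*x^2/2 + x*log(x) + x*log(2) + 3*x


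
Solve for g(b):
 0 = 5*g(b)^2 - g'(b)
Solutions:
 g(b) = -1/(C1 + 5*b)


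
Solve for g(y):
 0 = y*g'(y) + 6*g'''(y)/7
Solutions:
 g(y) = C1 + Integral(C2*airyai(-6^(2/3)*7^(1/3)*y/6) + C3*airybi(-6^(2/3)*7^(1/3)*y/6), y)


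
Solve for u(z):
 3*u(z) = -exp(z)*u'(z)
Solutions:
 u(z) = C1*exp(3*exp(-z))


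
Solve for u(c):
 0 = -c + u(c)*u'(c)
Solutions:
 u(c) = -sqrt(C1 + c^2)
 u(c) = sqrt(C1 + c^2)


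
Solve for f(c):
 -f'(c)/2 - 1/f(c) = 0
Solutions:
 f(c) = -sqrt(C1 - 4*c)
 f(c) = sqrt(C1 - 4*c)


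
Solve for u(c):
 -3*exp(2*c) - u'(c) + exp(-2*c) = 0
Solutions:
 u(c) = C1 - 3*exp(2*c)/2 - exp(-2*c)/2


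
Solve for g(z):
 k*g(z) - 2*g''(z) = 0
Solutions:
 g(z) = C1*exp(-sqrt(2)*sqrt(k)*z/2) + C2*exp(sqrt(2)*sqrt(k)*z/2)


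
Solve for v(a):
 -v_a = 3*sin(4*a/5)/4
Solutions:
 v(a) = C1 + 15*cos(4*a/5)/16


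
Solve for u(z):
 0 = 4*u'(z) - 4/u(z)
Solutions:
 u(z) = -sqrt(C1 + 2*z)
 u(z) = sqrt(C1 + 2*z)


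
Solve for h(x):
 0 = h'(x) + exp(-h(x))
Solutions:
 h(x) = log(C1 - x)


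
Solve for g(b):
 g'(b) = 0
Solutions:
 g(b) = C1


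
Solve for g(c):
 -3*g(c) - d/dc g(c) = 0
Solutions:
 g(c) = C1*exp(-3*c)


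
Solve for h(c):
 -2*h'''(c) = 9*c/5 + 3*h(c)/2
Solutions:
 h(c) = C3*exp(-6^(1/3)*c/2) - 6*c/5 + (C1*sin(2^(1/3)*3^(5/6)*c/4) + C2*cos(2^(1/3)*3^(5/6)*c/4))*exp(6^(1/3)*c/4)


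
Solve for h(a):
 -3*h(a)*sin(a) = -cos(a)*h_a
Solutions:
 h(a) = C1/cos(a)^3


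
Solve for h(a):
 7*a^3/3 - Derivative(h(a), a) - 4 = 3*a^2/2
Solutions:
 h(a) = C1 + 7*a^4/12 - a^3/2 - 4*a


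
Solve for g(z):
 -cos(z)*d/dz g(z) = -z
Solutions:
 g(z) = C1 + Integral(z/cos(z), z)


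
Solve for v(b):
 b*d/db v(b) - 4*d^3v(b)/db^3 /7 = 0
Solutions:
 v(b) = C1 + Integral(C2*airyai(14^(1/3)*b/2) + C3*airybi(14^(1/3)*b/2), b)


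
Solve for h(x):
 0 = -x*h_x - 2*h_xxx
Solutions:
 h(x) = C1 + Integral(C2*airyai(-2^(2/3)*x/2) + C3*airybi(-2^(2/3)*x/2), x)


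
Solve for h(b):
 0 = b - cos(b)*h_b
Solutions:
 h(b) = C1 + Integral(b/cos(b), b)


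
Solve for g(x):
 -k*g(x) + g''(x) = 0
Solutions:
 g(x) = C1*exp(-sqrt(k)*x) + C2*exp(sqrt(k)*x)


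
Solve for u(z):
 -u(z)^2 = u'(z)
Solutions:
 u(z) = 1/(C1 + z)


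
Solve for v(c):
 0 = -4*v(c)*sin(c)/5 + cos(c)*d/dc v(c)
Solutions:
 v(c) = C1/cos(c)^(4/5)


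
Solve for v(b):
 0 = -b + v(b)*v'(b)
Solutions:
 v(b) = -sqrt(C1 + b^2)
 v(b) = sqrt(C1 + b^2)


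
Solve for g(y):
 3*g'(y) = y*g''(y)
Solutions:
 g(y) = C1 + C2*y^4


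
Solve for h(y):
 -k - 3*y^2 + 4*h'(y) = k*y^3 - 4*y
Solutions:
 h(y) = C1 + k*y^4/16 + k*y/4 + y^3/4 - y^2/2


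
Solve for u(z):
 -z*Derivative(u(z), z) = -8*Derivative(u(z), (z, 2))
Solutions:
 u(z) = C1 + C2*erfi(z/4)


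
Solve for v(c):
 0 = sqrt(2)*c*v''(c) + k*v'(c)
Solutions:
 v(c) = C1 + c^(-sqrt(2)*re(k)/2 + 1)*(C2*sin(sqrt(2)*log(c)*Abs(im(k))/2) + C3*cos(sqrt(2)*log(c)*im(k)/2))


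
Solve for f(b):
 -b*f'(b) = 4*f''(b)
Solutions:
 f(b) = C1 + C2*erf(sqrt(2)*b/4)


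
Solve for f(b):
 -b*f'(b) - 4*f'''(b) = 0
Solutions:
 f(b) = C1 + Integral(C2*airyai(-2^(1/3)*b/2) + C3*airybi(-2^(1/3)*b/2), b)


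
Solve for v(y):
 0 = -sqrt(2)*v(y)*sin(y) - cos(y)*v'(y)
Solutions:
 v(y) = C1*cos(y)^(sqrt(2))


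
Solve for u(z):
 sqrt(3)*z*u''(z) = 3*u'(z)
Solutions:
 u(z) = C1 + C2*z^(1 + sqrt(3))


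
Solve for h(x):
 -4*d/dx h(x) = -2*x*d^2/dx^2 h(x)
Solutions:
 h(x) = C1 + C2*x^3


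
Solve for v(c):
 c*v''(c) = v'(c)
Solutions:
 v(c) = C1 + C2*c^2


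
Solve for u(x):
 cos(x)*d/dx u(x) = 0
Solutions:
 u(x) = C1


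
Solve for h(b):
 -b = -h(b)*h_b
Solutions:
 h(b) = -sqrt(C1 + b^2)
 h(b) = sqrt(C1 + b^2)


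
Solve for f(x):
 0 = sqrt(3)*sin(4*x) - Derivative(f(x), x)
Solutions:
 f(x) = C1 - sqrt(3)*cos(4*x)/4


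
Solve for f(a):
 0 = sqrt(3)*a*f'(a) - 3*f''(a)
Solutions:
 f(a) = C1 + C2*erfi(sqrt(2)*3^(3/4)*a/6)


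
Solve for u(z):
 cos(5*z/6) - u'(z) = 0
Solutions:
 u(z) = C1 + 6*sin(5*z/6)/5


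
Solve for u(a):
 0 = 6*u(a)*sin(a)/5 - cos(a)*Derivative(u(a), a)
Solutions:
 u(a) = C1/cos(a)^(6/5)


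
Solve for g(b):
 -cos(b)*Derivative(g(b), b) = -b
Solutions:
 g(b) = C1 + Integral(b/cos(b), b)


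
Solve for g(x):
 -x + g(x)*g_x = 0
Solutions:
 g(x) = -sqrt(C1 + x^2)
 g(x) = sqrt(C1 + x^2)


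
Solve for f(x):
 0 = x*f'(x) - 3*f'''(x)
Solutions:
 f(x) = C1 + Integral(C2*airyai(3^(2/3)*x/3) + C3*airybi(3^(2/3)*x/3), x)


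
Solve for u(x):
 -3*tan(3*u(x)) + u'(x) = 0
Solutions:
 u(x) = -asin(C1*exp(9*x))/3 + pi/3
 u(x) = asin(C1*exp(9*x))/3


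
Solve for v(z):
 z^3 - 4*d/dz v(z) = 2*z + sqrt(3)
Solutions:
 v(z) = C1 + z^4/16 - z^2/4 - sqrt(3)*z/4


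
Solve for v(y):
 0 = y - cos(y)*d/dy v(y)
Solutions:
 v(y) = C1 + Integral(y/cos(y), y)


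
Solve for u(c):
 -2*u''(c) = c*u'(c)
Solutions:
 u(c) = C1 + C2*erf(c/2)


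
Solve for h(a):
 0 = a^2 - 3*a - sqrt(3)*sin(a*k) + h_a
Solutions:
 h(a) = C1 - a^3/3 + 3*a^2/2 - sqrt(3)*cos(a*k)/k


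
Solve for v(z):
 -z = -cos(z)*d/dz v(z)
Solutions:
 v(z) = C1 + Integral(z/cos(z), z)


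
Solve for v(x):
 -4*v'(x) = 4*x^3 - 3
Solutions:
 v(x) = C1 - x^4/4 + 3*x/4


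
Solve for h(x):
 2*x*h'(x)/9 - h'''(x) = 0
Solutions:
 h(x) = C1 + Integral(C2*airyai(6^(1/3)*x/3) + C3*airybi(6^(1/3)*x/3), x)


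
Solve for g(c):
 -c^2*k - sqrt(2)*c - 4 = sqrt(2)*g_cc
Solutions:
 g(c) = C1 + C2*c - sqrt(2)*c^4*k/24 - c^3/6 - sqrt(2)*c^2


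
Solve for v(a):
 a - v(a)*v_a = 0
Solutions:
 v(a) = -sqrt(C1 + a^2)
 v(a) = sqrt(C1 + a^2)


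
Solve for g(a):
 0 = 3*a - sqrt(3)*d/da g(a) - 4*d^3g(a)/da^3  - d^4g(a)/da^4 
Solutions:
 g(a) = C1 + C2*exp(a*(-8 + 16/(27*sqrt(3)/2 + sqrt(-16384 + (27*sqrt(3) + 128)^2)/2 + 64)^(1/3) + (27*sqrt(3)/2 + sqrt(-16384 + (27*sqrt(3) + 128)^2)/2 + 64)^(1/3))/6)*sin(sqrt(3)*a*(-(27*sqrt(3)/2 + sqrt(-16384 + (27*sqrt(3) + 128)^2)/2 + 64)^(1/3) + 16/(27*sqrt(3)/2 + sqrt(-16384 + (27*sqrt(3) + 128)^2)/2 + 64)^(1/3))/6) + C3*exp(a*(-8 + 16/(27*sqrt(3)/2 + sqrt(-16384 + (27*sqrt(3) + 128)^2)/2 + 64)^(1/3) + (27*sqrt(3)/2 + sqrt(-16384 + (27*sqrt(3) + 128)^2)/2 + 64)^(1/3))/6)*cos(sqrt(3)*a*(-(27*sqrt(3)/2 + sqrt(-16384 + (27*sqrt(3) + 128)^2)/2 + 64)^(1/3) + 16/(27*sqrt(3)/2 + sqrt(-16384 + (27*sqrt(3) + 128)^2)/2 + 64)^(1/3))/6) + C4*exp(-a*(16/(27*sqrt(3)/2 + sqrt(-16384 + (27*sqrt(3) + 128)^2)/2 + 64)^(1/3) + 4 + (27*sqrt(3)/2 + sqrt(-16384 + (27*sqrt(3) + 128)^2)/2 + 64)^(1/3))/3) + sqrt(3)*a^2/2


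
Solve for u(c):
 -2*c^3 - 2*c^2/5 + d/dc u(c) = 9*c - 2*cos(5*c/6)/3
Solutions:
 u(c) = C1 + c^4/2 + 2*c^3/15 + 9*c^2/2 - 4*sin(5*c/6)/5


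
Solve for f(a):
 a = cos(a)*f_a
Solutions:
 f(a) = C1 + Integral(a/cos(a), a)


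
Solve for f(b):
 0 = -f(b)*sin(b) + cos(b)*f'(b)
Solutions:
 f(b) = C1/cos(b)


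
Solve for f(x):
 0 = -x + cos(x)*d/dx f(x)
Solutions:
 f(x) = C1 + Integral(x/cos(x), x)


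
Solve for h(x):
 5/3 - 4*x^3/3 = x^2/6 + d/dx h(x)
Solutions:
 h(x) = C1 - x^4/3 - x^3/18 + 5*x/3


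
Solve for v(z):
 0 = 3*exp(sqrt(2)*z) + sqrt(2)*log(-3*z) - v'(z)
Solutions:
 v(z) = C1 + sqrt(2)*z*log(-z) + sqrt(2)*z*(-1 + log(3)) + 3*sqrt(2)*exp(sqrt(2)*z)/2


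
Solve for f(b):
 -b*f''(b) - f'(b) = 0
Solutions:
 f(b) = C1 + C2*log(b)


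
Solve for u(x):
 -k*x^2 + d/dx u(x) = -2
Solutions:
 u(x) = C1 + k*x^3/3 - 2*x


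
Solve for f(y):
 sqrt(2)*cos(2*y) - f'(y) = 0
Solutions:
 f(y) = C1 + sqrt(2)*sin(2*y)/2


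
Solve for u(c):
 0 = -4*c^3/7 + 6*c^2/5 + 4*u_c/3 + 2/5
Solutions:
 u(c) = C1 + 3*c^4/28 - 3*c^3/10 - 3*c/10


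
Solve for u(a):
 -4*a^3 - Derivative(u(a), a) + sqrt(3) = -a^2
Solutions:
 u(a) = C1 - a^4 + a^3/3 + sqrt(3)*a


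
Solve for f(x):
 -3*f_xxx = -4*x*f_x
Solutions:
 f(x) = C1 + Integral(C2*airyai(6^(2/3)*x/3) + C3*airybi(6^(2/3)*x/3), x)


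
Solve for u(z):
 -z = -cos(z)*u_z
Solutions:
 u(z) = C1 + Integral(z/cos(z), z)


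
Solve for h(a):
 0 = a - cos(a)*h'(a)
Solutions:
 h(a) = C1 + Integral(a/cos(a), a)


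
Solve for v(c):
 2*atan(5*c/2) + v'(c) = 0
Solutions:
 v(c) = C1 - 2*c*atan(5*c/2) + 2*log(25*c^2 + 4)/5


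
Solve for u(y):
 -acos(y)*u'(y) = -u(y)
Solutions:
 u(y) = C1*exp(Integral(1/acos(y), y))


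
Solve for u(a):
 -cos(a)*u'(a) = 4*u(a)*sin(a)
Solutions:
 u(a) = C1*cos(a)^4


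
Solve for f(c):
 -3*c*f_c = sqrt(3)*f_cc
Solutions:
 f(c) = C1 + C2*erf(sqrt(2)*3^(1/4)*c/2)


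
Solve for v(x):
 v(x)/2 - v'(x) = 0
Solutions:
 v(x) = C1*exp(x/2)


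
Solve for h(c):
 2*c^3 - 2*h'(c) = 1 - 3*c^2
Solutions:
 h(c) = C1 + c^4/4 + c^3/2 - c/2


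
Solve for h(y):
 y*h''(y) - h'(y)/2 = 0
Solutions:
 h(y) = C1 + C2*y^(3/2)


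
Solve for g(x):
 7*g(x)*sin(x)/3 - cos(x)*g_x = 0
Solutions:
 g(x) = C1/cos(x)^(7/3)


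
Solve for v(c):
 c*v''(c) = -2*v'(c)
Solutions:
 v(c) = C1 + C2/c


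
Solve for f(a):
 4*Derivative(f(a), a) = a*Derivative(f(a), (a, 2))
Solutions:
 f(a) = C1 + C2*a^5


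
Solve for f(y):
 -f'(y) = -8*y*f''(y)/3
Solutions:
 f(y) = C1 + C2*y^(11/8)


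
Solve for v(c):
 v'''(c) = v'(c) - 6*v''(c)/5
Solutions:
 v(c) = C1 + C2*exp(c*(-3 + sqrt(34))/5) + C3*exp(-c*(3 + sqrt(34))/5)


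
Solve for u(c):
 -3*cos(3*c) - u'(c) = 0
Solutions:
 u(c) = C1 - sin(3*c)


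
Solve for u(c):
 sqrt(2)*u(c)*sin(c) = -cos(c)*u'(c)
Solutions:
 u(c) = C1*cos(c)^(sqrt(2))


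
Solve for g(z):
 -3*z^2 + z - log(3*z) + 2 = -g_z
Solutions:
 g(z) = C1 + z^3 - z^2/2 + z*log(z) - 3*z + z*log(3)


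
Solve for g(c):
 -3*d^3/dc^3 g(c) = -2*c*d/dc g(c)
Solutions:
 g(c) = C1 + Integral(C2*airyai(2^(1/3)*3^(2/3)*c/3) + C3*airybi(2^(1/3)*3^(2/3)*c/3), c)


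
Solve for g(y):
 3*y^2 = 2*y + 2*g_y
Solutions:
 g(y) = C1 + y^3/2 - y^2/2


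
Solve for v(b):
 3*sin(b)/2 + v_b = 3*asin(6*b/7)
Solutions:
 v(b) = C1 + 3*b*asin(6*b/7) + sqrt(49 - 36*b^2)/2 + 3*cos(b)/2


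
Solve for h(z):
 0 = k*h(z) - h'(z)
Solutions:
 h(z) = C1*exp(k*z)


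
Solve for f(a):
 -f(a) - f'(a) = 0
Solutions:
 f(a) = C1*exp(-a)


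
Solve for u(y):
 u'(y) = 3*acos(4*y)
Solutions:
 u(y) = C1 + 3*y*acos(4*y) - 3*sqrt(1 - 16*y^2)/4


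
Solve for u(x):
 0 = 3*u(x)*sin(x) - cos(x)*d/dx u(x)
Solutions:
 u(x) = C1/cos(x)^3


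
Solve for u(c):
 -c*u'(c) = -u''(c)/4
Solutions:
 u(c) = C1 + C2*erfi(sqrt(2)*c)


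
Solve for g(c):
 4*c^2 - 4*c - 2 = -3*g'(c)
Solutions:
 g(c) = C1 - 4*c^3/9 + 2*c^2/3 + 2*c/3


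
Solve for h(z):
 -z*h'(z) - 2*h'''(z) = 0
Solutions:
 h(z) = C1 + Integral(C2*airyai(-2^(2/3)*z/2) + C3*airybi(-2^(2/3)*z/2), z)


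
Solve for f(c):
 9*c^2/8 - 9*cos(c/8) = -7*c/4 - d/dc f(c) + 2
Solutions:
 f(c) = C1 - 3*c^3/8 - 7*c^2/8 + 2*c + 72*sin(c/8)


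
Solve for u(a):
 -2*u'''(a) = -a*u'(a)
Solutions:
 u(a) = C1 + Integral(C2*airyai(2^(2/3)*a/2) + C3*airybi(2^(2/3)*a/2), a)


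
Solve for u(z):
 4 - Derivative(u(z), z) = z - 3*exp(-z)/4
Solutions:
 u(z) = C1 - z^2/2 + 4*z - 3*exp(-z)/4


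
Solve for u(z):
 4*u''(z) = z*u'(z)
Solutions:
 u(z) = C1 + C2*erfi(sqrt(2)*z/4)


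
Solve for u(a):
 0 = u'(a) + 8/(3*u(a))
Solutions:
 u(a) = -sqrt(C1 - 48*a)/3
 u(a) = sqrt(C1 - 48*a)/3


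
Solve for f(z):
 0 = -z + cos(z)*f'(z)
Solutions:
 f(z) = C1 + Integral(z/cos(z), z)


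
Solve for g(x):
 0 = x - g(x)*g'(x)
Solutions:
 g(x) = -sqrt(C1 + x^2)
 g(x) = sqrt(C1 + x^2)


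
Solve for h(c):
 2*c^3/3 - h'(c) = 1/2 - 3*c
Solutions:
 h(c) = C1 + c^4/6 + 3*c^2/2 - c/2


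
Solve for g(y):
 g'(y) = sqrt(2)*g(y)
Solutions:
 g(y) = C1*exp(sqrt(2)*y)


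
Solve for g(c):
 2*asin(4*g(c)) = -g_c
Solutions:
 Integral(1/asin(4*_y), (_y, g(c))) = C1 - 2*c


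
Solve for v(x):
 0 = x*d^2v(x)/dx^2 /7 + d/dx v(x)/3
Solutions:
 v(x) = C1 + C2/x^(4/3)


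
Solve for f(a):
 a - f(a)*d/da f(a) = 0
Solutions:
 f(a) = -sqrt(C1 + a^2)
 f(a) = sqrt(C1 + a^2)


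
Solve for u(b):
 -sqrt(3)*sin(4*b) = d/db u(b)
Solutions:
 u(b) = C1 + sqrt(3)*cos(4*b)/4


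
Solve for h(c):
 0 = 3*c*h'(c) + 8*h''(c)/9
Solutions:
 h(c) = C1 + C2*erf(3*sqrt(3)*c/4)


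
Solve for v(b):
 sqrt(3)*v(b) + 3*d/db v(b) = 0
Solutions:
 v(b) = C1*exp(-sqrt(3)*b/3)


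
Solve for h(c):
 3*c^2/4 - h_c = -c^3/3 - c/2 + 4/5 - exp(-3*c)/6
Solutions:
 h(c) = C1 + c^4/12 + c^3/4 + c^2/4 - 4*c/5 - exp(-3*c)/18


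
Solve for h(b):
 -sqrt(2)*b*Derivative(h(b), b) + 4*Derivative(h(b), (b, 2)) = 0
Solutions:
 h(b) = C1 + C2*erfi(2^(3/4)*b/4)


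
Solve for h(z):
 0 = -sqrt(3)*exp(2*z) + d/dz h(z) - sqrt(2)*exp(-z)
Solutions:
 h(z) = C1 + sqrt(3)*exp(2*z)/2 - sqrt(2)*exp(-z)


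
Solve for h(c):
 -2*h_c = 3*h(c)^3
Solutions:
 h(c) = -sqrt(-1/(C1 - 3*c))
 h(c) = sqrt(-1/(C1 - 3*c))


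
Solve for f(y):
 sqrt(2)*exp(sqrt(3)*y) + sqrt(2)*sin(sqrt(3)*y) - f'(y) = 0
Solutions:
 f(y) = C1 + sqrt(6)*exp(sqrt(3)*y)/3 - sqrt(6)*cos(sqrt(3)*y)/3


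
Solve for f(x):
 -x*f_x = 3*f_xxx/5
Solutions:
 f(x) = C1 + Integral(C2*airyai(-3^(2/3)*5^(1/3)*x/3) + C3*airybi(-3^(2/3)*5^(1/3)*x/3), x)


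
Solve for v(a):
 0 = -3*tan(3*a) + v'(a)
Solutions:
 v(a) = C1 - log(cos(3*a))


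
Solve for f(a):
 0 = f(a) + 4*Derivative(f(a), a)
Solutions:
 f(a) = C1*exp(-a/4)


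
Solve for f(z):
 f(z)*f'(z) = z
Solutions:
 f(z) = -sqrt(C1 + z^2)
 f(z) = sqrt(C1 + z^2)


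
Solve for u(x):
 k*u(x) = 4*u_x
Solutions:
 u(x) = C1*exp(k*x/4)


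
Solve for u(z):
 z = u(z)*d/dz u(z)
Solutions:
 u(z) = -sqrt(C1 + z^2)
 u(z) = sqrt(C1 + z^2)


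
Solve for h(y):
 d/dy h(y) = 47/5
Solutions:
 h(y) = C1 + 47*y/5


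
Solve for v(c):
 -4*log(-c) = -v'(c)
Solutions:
 v(c) = C1 + 4*c*log(-c) - 4*c


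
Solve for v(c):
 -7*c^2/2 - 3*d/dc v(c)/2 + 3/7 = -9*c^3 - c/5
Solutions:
 v(c) = C1 + 3*c^4/2 - 7*c^3/9 + c^2/15 + 2*c/7


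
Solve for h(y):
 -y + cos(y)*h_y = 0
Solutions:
 h(y) = C1 + Integral(y/cos(y), y)


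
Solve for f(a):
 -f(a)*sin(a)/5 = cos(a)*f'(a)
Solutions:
 f(a) = C1*cos(a)^(1/5)


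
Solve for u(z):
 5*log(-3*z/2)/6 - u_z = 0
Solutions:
 u(z) = C1 + 5*z*log(-z)/6 + 5*z*(-1 - log(2) + log(3))/6


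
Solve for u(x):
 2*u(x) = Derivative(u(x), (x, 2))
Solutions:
 u(x) = C1*exp(-sqrt(2)*x) + C2*exp(sqrt(2)*x)


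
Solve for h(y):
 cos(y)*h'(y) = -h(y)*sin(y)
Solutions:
 h(y) = C1*cos(y)


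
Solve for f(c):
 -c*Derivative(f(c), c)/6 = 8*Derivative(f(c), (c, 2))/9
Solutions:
 f(c) = C1 + C2*erf(sqrt(6)*c/8)


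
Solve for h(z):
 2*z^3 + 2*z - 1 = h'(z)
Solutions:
 h(z) = C1 + z^4/2 + z^2 - z


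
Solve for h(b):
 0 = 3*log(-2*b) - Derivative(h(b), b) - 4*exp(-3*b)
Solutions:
 h(b) = C1 + 3*b*log(-b) + 3*b*(-1 + log(2)) + 4*exp(-3*b)/3


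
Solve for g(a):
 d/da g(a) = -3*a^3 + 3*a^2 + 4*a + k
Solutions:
 g(a) = C1 - 3*a^4/4 + a^3 + 2*a^2 + a*k


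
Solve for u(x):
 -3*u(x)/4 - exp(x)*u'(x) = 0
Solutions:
 u(x) = C1*exp(3*exp(-x)/4)


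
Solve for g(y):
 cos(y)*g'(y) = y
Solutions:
 g(y) = C1 + Integral(y/cos(y), y)


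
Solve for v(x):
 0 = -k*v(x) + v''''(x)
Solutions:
 v(x) = C1*exp(-k^(1/4)*x) + C2*exp(k^(1/4)*x) + C3*exp(-I*k^(1/4)*x) + C4*exp(I*k^(1/4)*x)


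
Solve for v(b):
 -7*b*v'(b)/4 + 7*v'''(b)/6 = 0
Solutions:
 v(b) = C1 + Integral(C2*airyai(2^(2/3)*3^(1/3)*b/2) + C3*airybi(2^(2/3)*3^(1/3)*b/2), b)


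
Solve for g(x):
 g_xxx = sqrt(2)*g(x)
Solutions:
 g(x) = C3*exp(2^(1/6)*x) + (C1*sin(2^(1/6)*sqrt(3)*x/2) + C2*cos(2^(1/6)*sqrt(3)*x/2))*exp(-2^(1/6)*x/2)


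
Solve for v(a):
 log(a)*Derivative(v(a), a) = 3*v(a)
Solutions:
 v(a) = C1*exp(3*li(a))


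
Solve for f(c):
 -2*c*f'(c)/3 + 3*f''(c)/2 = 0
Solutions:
 f(c) = C1 + C2*erfi(sqrt(2)*c/3)


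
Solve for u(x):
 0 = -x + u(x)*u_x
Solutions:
 u(x) = -sqrt(C1 + x^2)
 u(x) = sqrt(C1 + x^2)


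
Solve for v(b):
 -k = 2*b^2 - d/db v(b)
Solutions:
 v(b) = C1 + 2*b^3/3 + b*k


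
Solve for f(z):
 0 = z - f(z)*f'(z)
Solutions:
 f(z) = -sqrt(C1 + z^2)
 f(z) = sqrt(C1 + z^2)


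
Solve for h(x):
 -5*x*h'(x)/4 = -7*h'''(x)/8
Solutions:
 h(x) = C1 + Integral(C2*airyai(10^(1/3)*7^(2/3)*x/7) + C3*airybi(10^(1/3)*7^(2/3)*x/7), x)


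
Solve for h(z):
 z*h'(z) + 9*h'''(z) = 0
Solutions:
 h(z) = C1 + Integral(C2*airyai(-3^(1/3)*z/3) + C3*airybi(-3^(1/3)*z/3), z)


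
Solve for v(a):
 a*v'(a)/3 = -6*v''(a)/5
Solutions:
 v(a) = C1 + C2*erf(sqrt(5)*a/6)


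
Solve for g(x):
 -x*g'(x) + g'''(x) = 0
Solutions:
 g(x) = C1 + Integral(C2*airyai(x) + C3*airybi(x), x)


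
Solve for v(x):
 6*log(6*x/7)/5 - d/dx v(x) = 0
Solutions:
 v(x) = C1 + 6*x*log(x)/5 - 6*x*log(7)/5 - 6*x/5 + 6*x*log(6)/5


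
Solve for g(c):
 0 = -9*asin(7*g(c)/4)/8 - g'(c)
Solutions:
 Integral(1/asin(7*_y/4), (_y, g(c))) = C1 - 9*c/8


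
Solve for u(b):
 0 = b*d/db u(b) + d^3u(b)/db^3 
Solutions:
 u(b) = C1 + Integral(C2*airyai(-b) + C3*airybi(-b), b)


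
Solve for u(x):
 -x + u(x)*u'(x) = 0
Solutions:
 u(x) = -sqrt(C1 + x^2)
 u(x) = sqrt(C1 + x^2)


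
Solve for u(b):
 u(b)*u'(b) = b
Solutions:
 u(b) = -sqrt(C1 + b^2)
 u(b) = sqrt(C1 + b^2)


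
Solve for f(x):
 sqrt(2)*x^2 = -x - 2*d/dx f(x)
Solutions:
 f(x) = C1 - sqrt(2)*x^3/6 - x^2/4


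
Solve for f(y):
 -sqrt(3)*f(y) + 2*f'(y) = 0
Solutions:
 f(y) = C1*exp(sqrt(3)*y/2)


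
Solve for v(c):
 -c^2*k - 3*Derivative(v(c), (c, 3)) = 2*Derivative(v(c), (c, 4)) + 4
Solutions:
 v(c) = C1 + C2*c + C3*c^2 + C4*exp(-3*c/2) - c^5*k/180 + c^4*k/54 + 2*c^3*(-2*k - 9)/81


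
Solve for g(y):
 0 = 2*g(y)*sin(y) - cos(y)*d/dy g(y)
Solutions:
 g(y) = C1/cos(y)^2


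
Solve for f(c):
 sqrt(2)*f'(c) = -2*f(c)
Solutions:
 f(c) = C1*exp(-sqrt(2)*c)


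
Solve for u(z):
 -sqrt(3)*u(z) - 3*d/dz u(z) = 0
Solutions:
 u(z) = C1*exp(-sqrt(3)*z/3)


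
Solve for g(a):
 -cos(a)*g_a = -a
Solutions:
 g(a) = C1 + Integral(a/cos(a), a)


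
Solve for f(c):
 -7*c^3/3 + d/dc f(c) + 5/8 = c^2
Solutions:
 f(c) = C1 + 7*c^4/12 + c^3/3 - 5*c/8


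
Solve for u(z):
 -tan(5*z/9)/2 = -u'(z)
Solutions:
 u(z) = C1 - 9*log(cos(5*z/9))/10


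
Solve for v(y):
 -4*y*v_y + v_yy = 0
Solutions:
 v(y) = C1 + C2*erfi(sqrt(2)*y)


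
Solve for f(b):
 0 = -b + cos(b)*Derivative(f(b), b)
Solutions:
 f(b) = C1 + Integral(b/cos(b), b)


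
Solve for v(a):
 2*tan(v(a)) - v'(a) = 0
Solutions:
 v(a) = pi - asin(C1*exp(2*a))
 v(a) = asin(C1*exp(2*a))


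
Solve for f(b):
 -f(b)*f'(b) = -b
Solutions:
 f(b) = -sqrt(C1 + b^2)
 f(b) = sqrt(C1 + b^2)


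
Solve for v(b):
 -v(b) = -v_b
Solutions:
 v(b) = C1*exp(b)


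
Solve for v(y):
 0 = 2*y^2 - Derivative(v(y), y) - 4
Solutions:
 v(y) = C1 + 2*y^3/3 - 4*y


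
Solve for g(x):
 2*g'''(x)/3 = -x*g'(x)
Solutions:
 g(x) = C1 + Integral(C2*airyai(-2^(2/3)*3^(1/3)*x/2) + C3*airybi(-2^(2/3)*3^(1/3)*x/2), x)


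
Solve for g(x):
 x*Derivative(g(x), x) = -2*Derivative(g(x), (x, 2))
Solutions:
 g(x) = C1 + C2*erf(x/2)


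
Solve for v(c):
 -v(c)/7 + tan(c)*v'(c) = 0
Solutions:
 v(c) = C1*sin(c)^(1/7)


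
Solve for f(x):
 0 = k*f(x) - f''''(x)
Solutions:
 f(x) = C1*exp(-k^(1/4)*x) + C2*exp(k^(1/4)*x) + C3*exp(-I*k^(1/4)*x) + C4*exp(I*k^(1/4)*x)


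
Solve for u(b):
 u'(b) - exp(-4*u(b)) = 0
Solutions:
 u(b) = log(-I*(C1 + 4*b)^(1/4))
 u(b) = log(I*(C1 + 4*b)^(1/4))
 u(b) = log(-(C1 + 4*b)^(1/4))
 u(b) = log(C1 + 4*b)/4


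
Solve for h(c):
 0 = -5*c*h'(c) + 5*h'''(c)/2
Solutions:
 h(c) = C1 + Integral(C2*airyai(2^(1/3)*c) + C3*airybi(2^(1/3)*c), c)


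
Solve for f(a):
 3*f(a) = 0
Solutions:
 f(a) = 0


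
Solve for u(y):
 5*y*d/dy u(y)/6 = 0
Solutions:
 u(y) = C1


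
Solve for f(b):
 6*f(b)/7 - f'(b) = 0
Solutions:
 f(b) = C1*exp(6*b/7)


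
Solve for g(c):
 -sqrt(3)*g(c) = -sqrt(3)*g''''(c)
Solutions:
 g(c) = C1*exp(-c) + C2*exp(c) + C3*sin(c) + C4*cos(c)


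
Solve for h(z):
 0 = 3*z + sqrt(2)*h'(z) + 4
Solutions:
 h(z) = C1 - 3*sqrt(2)*z^2/4 - 2*sqrt(2)*z


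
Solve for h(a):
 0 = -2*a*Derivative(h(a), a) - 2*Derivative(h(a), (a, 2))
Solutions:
 h(a) = C1 + C2*erf(sqrt(2)*a/2)


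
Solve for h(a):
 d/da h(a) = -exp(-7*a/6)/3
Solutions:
 h(a) = C1 + 2*exp(-7*a/6)/7


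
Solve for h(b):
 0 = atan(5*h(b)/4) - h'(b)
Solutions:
 Integral(1/atan(5*_y/4), (_y, h(b))) = C1 + b


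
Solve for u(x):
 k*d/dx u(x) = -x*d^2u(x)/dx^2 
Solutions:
 u(x) = C1 + x^(1 - re(k))*(C2*sin(log(x)*Abs(im(k))) + C3*cos(log(x)*im(k)))


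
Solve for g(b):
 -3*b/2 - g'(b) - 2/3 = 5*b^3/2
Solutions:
 g(b) = C1 - 5*b^4/8 - 3*b^2/4 - 2*b/3


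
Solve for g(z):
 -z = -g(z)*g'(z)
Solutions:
 g(z) = -sqrt(C1 + z^2)
 g(z) = sqrt(C1 + z^2)


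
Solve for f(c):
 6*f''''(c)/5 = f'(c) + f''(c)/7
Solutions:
 f(c) = C1 + C2*exp(-70^(1/3)*c*(70^(1/3)/(sqrt(194411) + 441)^(1/3) + (sqrt(194411) + 441)^(1/3))/84)*sin(sqrt(3)*70^(1/3)*c*(-(sqrt(194411) + 441)^(1/3) + 70^(1/3)/(sqrt(194411) + 441)^(1/3))/84) + C3*exp(-70^(1/3)*c*(70^(1/3)/(sqrt(194411) + 441)^(1/3) + (sqrt(194411) + 441)^(1/3))/84)*cos(sqrt(3)*70^(1/3)*c*(-(sqrt(194411) + 441)^(1/3) + 70^(1/3)/(sqrt(194411) + 441)^(1/3))/84) + C4*exp(70^(1/3)*c*(70^(1/3)/(sqrt(194411) + 441)^(1/3) + (sqrt(194411) + 441)^(1/3))/42)


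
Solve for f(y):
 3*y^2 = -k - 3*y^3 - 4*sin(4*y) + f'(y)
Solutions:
 f(y) = C1 + k*y + 3*y^4/4 + y^3 - cos(4*y)


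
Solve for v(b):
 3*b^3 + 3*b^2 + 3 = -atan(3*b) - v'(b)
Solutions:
 v(b) = C1 - 3*b^4/4 - b^3 - b*atan(3*b) - 3*b + log(9*b^2 + 1)/6


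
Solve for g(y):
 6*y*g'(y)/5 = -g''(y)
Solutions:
 g(y) = C1 + C2*erf(sqrt(15)*y/5)


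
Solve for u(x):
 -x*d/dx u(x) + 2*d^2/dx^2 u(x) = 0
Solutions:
 u(x) = C1 + C2*erfi(x/2)


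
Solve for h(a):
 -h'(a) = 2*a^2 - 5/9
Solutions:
 h(a) = C1 - 2*a^3/3 + 5*a/9


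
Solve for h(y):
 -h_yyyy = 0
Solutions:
 h(y) = C1 + C2*y + C3*y^2 + C4*y^3


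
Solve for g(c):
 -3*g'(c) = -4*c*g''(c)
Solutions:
 g(c) = C1 + C2*c^(7/4)


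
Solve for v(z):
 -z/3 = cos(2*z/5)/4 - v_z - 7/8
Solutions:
 v(z) = C1 + z^2/6 - 7*z/8 + 5*sin(2*z/5)/8


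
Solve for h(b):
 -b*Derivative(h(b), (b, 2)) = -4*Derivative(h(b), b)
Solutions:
 h(b) = C1 + C2*b^5


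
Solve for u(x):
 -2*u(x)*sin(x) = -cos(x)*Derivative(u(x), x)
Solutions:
 u(x) = C1/cos(x)^2


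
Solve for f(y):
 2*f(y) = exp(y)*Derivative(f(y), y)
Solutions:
 f(y) = C1*exp(-2*exp(-y))


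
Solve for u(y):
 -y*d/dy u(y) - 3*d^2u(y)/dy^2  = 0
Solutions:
 u(y) = C1 + C2*erf(sqrt(6)*y/6)


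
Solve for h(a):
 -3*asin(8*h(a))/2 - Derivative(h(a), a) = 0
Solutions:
 Integral(1/asin(8*_y), (_y, h(a))) = C1 - 3*a/2


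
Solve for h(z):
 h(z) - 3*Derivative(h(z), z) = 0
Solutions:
 h(z) = C1*exp(z/3)


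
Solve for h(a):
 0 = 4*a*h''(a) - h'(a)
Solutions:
 h(a) = C1 + C2*a^(5/4)


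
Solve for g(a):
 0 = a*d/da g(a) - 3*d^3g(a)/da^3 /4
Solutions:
 g(a) = C1 + Integral(C2*airyai(6^(2/3)*a/3) + C3*airybi(6^(2/3)*a/3), a)


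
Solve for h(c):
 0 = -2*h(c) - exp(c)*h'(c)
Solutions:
 h(c) = C1*exp(2*exp(-c))


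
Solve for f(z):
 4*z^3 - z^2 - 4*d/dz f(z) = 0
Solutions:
 f(z) = C1 + z^4/4 - z^3/12


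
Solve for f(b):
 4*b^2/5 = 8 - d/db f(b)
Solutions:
 f(b) = C1 - 4*b^3/15 + 8*b


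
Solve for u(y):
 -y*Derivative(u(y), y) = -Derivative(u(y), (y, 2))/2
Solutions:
 u(y) = C1 + C2*erfi(y)


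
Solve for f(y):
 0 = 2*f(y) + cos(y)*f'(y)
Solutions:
 f(y) = C1*(sin(y) - 1)/(sin(y) + 1)


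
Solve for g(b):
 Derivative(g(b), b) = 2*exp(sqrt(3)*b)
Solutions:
 g(b) = C1 + 2*sqrt(3)*exp(sqrt(3)*b)/3


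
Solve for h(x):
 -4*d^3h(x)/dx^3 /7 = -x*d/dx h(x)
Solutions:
 h(x) = C1 + Integral(C2*airyai(14^(1/3)*x/2) + C3*airybi(14^(1/3)*x/2), x)


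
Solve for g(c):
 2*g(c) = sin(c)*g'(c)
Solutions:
 g(c) = C1*(cos(c) - 1)/(cos(c) + 1)


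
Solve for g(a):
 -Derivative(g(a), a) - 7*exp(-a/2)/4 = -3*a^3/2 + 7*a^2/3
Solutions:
 g(a) = C1 + 3*a^4/8 - 7*a^3/9 + 7*exp(-a/2)/2


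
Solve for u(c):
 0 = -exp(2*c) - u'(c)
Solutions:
 u(c) = C1 - exp(2*c)/2


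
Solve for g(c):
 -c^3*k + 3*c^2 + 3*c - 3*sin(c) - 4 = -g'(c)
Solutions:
 g(c) = C1 + c^4*k/4 - c^3 - 3*c^2/2 + 4*c - 3*cos(c)


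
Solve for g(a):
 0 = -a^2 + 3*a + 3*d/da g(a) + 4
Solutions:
 g(a) = C1 + a^3/9 - a^2/2 - 4*a/3


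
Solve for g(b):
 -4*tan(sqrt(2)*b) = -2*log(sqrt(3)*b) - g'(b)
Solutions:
 g(b) = C1 - 2*b*log(b) - b*log(3) + 2*b - 2*sqrt(2)*log(cos(sqrt(2)*b))


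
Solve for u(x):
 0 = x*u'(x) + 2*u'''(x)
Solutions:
 u(x) = C1 + Integral(C2*airyai(-2^(2/3)*x/2) + C3*airybi(-2^(2/3)*x/2), x)


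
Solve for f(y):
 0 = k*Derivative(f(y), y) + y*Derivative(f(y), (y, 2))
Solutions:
 f(y) = C1 + y^(1 - re(k))*(C2*sin(log(y)*Abs(im(k))) + C3*cos(log(y)*im(k)))


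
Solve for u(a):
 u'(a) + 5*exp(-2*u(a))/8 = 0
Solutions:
 u(a) = log(C1 - 5*a)/2 - log(2)
 u(a) = log(-sqrt(C1 - 5*a)) - log(2)


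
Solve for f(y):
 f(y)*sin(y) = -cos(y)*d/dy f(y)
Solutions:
 f(y) = C1*cos(y)


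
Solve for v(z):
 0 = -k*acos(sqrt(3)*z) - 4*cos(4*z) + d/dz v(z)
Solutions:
 v(z) = C1 + k*(z*acos(sqrt(3)*z) - sqrt(3)*sqrt(1 - 3*z^2)/3) + sin(4*z)


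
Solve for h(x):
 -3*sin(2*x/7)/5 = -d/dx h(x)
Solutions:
 h(x) = C1 - 21*cos(2*x/7)/10


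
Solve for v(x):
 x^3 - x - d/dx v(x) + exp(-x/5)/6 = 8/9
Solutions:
 v(x) = C1 + x^4/4 - x^2/2 - 8*x/9 - 5*exp(-x/5)/6


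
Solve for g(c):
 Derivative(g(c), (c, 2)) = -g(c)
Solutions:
 g(c) = C1*sin(c) + C2*cos(c)


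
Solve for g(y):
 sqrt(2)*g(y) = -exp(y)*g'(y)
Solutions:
 g(y) = C1*exp(sqrt(2)*exp(-y))


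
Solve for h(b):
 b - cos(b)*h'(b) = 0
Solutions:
 h(b) = C1 + Integral(b/cos(b), b)


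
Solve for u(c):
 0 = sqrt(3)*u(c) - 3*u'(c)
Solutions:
 u(c) = C1*exp(sqrt(3)*c/3)


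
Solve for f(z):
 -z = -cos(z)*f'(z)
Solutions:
 f(z) = C1 + Integral(z/cos(z), z)


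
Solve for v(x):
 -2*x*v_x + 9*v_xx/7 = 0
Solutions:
 v(x) = C1 + C2*erfi(sqrt(7)*x/3)


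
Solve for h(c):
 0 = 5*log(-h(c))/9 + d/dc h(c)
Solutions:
 -li(-h(c)) = C1 - 5*c/9


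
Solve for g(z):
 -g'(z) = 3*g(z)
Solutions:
 g(z) = C1*exp(-3*z)


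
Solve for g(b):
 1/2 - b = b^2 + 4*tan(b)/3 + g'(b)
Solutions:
 g(b) = C1 - b^3/3 - b^2/2 + b/2 + 4*log(cos(b))/3


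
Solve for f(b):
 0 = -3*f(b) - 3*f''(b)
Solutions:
 f(b) = C1*sin(b) + C2*cos(b)


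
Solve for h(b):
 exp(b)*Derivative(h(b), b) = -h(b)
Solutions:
 h(b) = C1*exp(exp(-b))


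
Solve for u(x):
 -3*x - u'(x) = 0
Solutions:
 u(x) = C1 - 3*x^2/2


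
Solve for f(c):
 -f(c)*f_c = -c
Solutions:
 f(c) = -sqrt(C1 + c^2)
 f(c) = sqrt(C1 + c^2)


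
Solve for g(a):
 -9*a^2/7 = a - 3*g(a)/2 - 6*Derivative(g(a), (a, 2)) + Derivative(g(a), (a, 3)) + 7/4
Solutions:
 g(a) = C1*exp(a*(-2^(1/3)*(sqrt(201) + 35)^(1/3)/4 - 2*2^(2/3)/(sqrt(201) + 35)^(1/3) + 2))*sin(2^(1/3)*sqrt(3)*a*(-(sqrt(201) + 35)^(1/3)/4 + 2*2^(1/3)/(sqrt(201) + 35)^(1/3))) + C2*exp(a*(-2^(1/3)*(sqrt(201) + 35)^(1/3)/4 - 2*2^(2/3)/(sqrt(201) + 35)^(1/3) + 2))*cos(2^(1/3)*sqrt(3)*a*(-(sqrt(201) + 35)^(1/3)/4 + 2*2^(1/3)/(sqrt(201) + 35)^(1/3))) + C3*exp(a*(4*2^(2/3)/(sqrt(201) + 35)^(1/3) + 2 + 2^(1/3)*(sqrt(201) + 35)^(1/3)/2)) + 6*a^2/7 + 2*a/3 - 239/42


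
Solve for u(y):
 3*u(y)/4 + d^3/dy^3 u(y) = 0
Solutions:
 u(y) = C3*exp(-6^(1/3)*y/2) + (C1*sin(2^(1/3)*3^(5/6)*y/4) + C2*cos(2^(1/3)*3^(5/6)*y/4))*exp(6^(1/3)*y/4)


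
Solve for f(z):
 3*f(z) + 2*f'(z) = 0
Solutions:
 f(z) = C1*exp(-3*z/2)


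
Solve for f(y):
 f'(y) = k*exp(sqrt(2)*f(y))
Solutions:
 f(y) = sqrt(2)*(2*log(-1/(C1 + k*y)) - log(2))/4


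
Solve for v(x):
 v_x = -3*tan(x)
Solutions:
 v(x) = C1 + 3*log(cos(x))


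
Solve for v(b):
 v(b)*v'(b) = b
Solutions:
 v(b) = -sqrt(C1 + b^2)
 v(b) = sqrt(C1 + b^2)


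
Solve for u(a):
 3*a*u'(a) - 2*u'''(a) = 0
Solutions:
 u(a) = C1 + Integral(C2*airyai(2^(2/3)*3^(1/3)*a/2) + C3*airybi(2^(2/3)*3^(1/3)*a/2), a)


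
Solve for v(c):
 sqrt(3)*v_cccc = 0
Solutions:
 v(c) = C1 + C2*c + C3*c^2 + C4*c^3


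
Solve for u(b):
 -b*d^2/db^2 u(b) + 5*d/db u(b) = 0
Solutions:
 u(b) = C1 + C2*b^6


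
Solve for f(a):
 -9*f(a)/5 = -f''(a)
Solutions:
 f(a) = C1*exp(-3*sqrt(5)*a/5) + C2*exp(3*sqrt(5)*a/5)


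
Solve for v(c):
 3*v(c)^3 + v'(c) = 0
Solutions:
 v(c) = -sqrt(2)*sqrt(-1/(C1 - 3*c))/2
 v(c) = sqrt(2)*sqrt(-1/(C1 - 3*c))/2


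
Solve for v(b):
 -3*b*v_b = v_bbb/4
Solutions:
 v(b) = C1 + Integral(C2*airyai(-12^(1/3)*b) + C3*airybi(-12^(1/3)*b), b)


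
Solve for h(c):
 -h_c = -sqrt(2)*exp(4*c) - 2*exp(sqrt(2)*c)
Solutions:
 h(c) = C1 + sqrt(2)*exp(4*c)/4 + sqrt(2)*exp(sqrt(2)*c)


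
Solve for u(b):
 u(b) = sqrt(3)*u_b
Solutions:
 u(b) = C1*exp(sqrt(3)*b/3)


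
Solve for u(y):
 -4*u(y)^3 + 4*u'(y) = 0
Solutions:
 u(y) = -sqrt(2)*sqrt(-1/(C1 + y))/2
 u(y) = sqrt(2)*sqrt(-1/(C1 + y))/2


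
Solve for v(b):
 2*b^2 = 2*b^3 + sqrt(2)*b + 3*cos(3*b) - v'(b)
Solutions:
 v(b) = C1 + b^4/2 - 2*b^3/3 + sqrt(2)*b^2/2 + sin(3*b)


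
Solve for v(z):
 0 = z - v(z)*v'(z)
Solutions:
 v(z) = -sqrt(C1 + z^2)
 v(z) = sqrt(C1 + z^2)


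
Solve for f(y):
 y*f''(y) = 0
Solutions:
 f(y) = C1 + C2*y


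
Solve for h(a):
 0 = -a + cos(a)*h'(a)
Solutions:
 h(a) = C1 + Integral(a/cos(a), a)


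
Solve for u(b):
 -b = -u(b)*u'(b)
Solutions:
 u(b) = -sqrt(C1 + b^2)
 u(b) = sqrt(C1 + b^2)


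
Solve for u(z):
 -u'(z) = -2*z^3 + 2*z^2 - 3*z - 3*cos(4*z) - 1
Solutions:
 u(z) = C1 + z^4/2 - 2*z^3/3 + 3*z^2/2 + z + 3*sin(4*z)/4


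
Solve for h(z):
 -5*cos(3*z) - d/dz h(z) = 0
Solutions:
 h(z) = C1 - 5*sin(3*z)/3


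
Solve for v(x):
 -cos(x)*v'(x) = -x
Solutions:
 v(x) = C1 + Integral(x/cos(x), x)


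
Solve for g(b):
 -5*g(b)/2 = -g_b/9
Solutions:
 g(b) = C1*exp(45*b/2)


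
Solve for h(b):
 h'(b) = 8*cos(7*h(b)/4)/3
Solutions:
 -8*b/3 - 2*log(sin(7*h(b)/4) - 1)/7 + 2*log(sin(7*h(b)/4) + 1)/7 = C1


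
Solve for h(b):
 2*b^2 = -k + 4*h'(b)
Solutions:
 h(b) = C1 + b^3/6 + b*k/4


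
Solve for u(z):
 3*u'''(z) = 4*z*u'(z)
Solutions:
 u(z) = C1 + Integral(C2*airyai(6^(2/3)*z/3) + C3*airybi(6^(2/3)*z/3), z)


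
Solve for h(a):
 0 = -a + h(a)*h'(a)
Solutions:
 h(a) = -sqrt(C1 + a^2)
 h(a) = sqrt(C1 + a^2)


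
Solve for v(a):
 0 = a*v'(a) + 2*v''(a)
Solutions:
 v(a) = C1 + C2*erf(a/2)


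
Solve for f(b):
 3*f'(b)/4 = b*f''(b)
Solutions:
 f(b) = C1 + C2*b^(7/4)


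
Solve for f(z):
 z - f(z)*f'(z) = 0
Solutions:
 f(z) = -sqrt(C1 + z^2)
 f(z) = sqrt(C1 + z^2)


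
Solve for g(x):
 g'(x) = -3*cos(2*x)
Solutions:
 g(x) = C1 - 3*sin(2*x)/2


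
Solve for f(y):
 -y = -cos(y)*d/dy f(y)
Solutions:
 f(y) = C1 + Integral(y/cos(y), y)


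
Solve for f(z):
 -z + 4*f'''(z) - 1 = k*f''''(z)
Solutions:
 f(z) = C1 + C2*z + C3*z^2 + C4*exp(4*z/k) + z^4/96 + z^3*(k + 4)/96


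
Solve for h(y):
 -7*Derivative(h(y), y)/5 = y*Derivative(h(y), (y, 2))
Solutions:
 h(y) = C1 + C2/y^(2/5)


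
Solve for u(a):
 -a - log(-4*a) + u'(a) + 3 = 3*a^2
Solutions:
 u(a) = C1 + a^3 + a^2/2 + a*log(-a) + 2*a*(-2 + log(2))


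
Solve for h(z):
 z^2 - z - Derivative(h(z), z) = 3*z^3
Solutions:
 h(z) = C1 - 3*z^4/4 + z^3/3 - z^2/2


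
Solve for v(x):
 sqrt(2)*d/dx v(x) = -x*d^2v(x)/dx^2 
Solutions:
 v(x) = C1 + C2*x^(1 - sqrt(2))


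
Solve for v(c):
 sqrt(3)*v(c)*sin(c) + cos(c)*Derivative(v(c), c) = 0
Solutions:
 v(c) = C1*cos(c)^(sqrt(3))


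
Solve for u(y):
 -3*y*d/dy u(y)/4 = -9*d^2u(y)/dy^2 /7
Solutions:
 u(y) = C1 + C2*erfi(sqrt(42)*y/12)


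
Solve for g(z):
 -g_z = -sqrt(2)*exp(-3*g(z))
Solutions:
 g(z) = log(C1 + 3*sqrt(2)*z)/3
 g(z) = log((-3^(1/3) - 3^(5/6)*I)*(C1 + sqrt(2)*z)^(1/3)/2)
 g(z) = log((-3^(1/3) + 3^(5/6)*I)*(C1 + sqrt(2)*z)^(1/3)/2)


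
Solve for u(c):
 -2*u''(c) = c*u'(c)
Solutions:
 u(c) = C1 + C2*erf(c/2)


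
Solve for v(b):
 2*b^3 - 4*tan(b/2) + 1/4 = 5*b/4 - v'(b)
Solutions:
 v(b) = C1 - b^4/2 + 5*b^2/8 - b/4 - 8*log(cos(b/2))


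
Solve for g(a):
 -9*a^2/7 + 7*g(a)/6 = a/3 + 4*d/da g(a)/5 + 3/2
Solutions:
 g(a) = C1*exp(35*a/24) + 54*a^2/49 + 3082*a/1715 + 151143/60025


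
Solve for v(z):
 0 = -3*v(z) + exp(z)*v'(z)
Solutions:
 v(z) = C1*exp(-3*exp(-z))


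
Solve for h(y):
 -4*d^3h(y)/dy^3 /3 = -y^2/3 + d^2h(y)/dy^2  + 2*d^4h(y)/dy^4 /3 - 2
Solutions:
 h(y) = C1 + C2*y + y^4/36 - 4*y^3/27 + 37*y^2/27 + (C3*sin(sqrt(2)*y/2) + C4*cos(sqrt(2)*y/2))*exp(-y)


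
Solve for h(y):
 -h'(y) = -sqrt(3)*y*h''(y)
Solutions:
 h(y) = C1 + C2*y^(sqrt(3)/3 + 1)


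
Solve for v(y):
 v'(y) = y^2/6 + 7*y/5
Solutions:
 v(y) = C1 + y^3/18 + 7*y^2/10


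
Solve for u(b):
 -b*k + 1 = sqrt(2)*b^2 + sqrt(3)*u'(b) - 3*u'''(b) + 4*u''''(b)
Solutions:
 u(b) = C1 + C2*exp(b*((-1 + sqrt(-1 + (-1 + 8*sqrt(3))^2) + 8*sqrt(3))^(-1/3) + 2 + (-1 + sqrt(-1 + (-1 + 8*sqrt(3))^2) + 8*sqrt(3))^(1/3))/8)*sin(sqrt(3)*b*(-(-1 + sqrt(-1 + (-1 + 8*sqrt(3))^2) + 8*sqrt(3))^(1/3) + (-1 + sqrt(-1 + (-1 + 8*sqrt(3))^2) + 8*sqrt(3))^(-1/3))/8) + C3*exp(b*((-1 + sqrt(-1 + (-1 + 8*sqrt(3))^2) + 8*sqrt(3))^(-1/3) + 2 + (-1 + sqrt(-1 + (-1 + 8*sqrt(3))^2) + 8*sqrt(3))^(1/3))/8)*cos(sqrt(3)*b*(-(-1 + sqrt(-1 + (-1 + 8*sqrt(3))^2) + 8*sqrt(3))^(1/3) + (-1 + sqrt(-1 + (-1 + 8*sqrt(3))^2) + 8*sqrt(3))^(-1/3))/8) + C4*exp(b*(-(-1 + sqrt(-1 + (-1 + 8*sqrt(3))^2) + 8*sqrt(3))^(1/3) - 1/(-1 + sqrt(-1 + (-1 + 8*sqrt(3))^2) + 8*sqrt(3))^(1/3) + 1)/4) - sqrt(6)*b^3/9 - sqrt(3)*b^2*k/6 - 2*sqrt(2)*b + sqrt(3)*b/3
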